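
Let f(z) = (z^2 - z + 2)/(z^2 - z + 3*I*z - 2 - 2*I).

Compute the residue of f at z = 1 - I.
-I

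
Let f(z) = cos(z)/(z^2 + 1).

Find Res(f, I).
Write f(z) = P(z)/Q(z) with P(z) = cos(z) and Q(z) = z^2 + 1.
The denominator factors as Q(z) = (z - I)*(z + I), so z = I is a simple zero of Q and P is analytic there; z = I is therefore a simple pole and
  Res(f, z₀) = P(z₀)/Q'(z₀).

Q'(z) = 2*z, so Q'(I) = 2*I.
P(I) = cosh(1).

Res(f, I) = (cosh(1))/(2*I) = -I*cosh(1)/2

Final answer: -I*cosh(1)/2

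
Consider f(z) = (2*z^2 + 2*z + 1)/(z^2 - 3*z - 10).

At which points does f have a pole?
The singularities of f are the zeros of the denominator. Factoring,
  z^2 - 3*z - 10 = (z + 2)*(z - 5)
so the candidates are z = -2, z = 5.

Check the numerator P(z) = 2*z^2 + 2*z + 1 at each one:
  P(-2) = 5 ≠ 0, so z = -2 is a (simple) pole.
  P(5) = 61 ≠ 0, so z = 5 is a (simple) pole.

Poles of f: {-2, 5}

Final answer: {-2, 5}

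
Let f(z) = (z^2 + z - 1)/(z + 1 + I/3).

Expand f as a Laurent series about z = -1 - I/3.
Put w = z - (-1 - I/3), i.e. z = w - 1 - I/3. The denominator is w, so it suffices to rewrite the numerator in powers of w.

P(z) = z^2 + z - 1
P(w - 1 - I/3) = -10/9 + I/3 + (-1 - 2*I/3)*w + w^2

Dividing each term by w:
  f = (-10/9 + I/3)/w - 1 - 2*I/3 + w

Substituting back w = z + 1 + I/3:
  f(z) = (-10/9 + I/3)/(z + 1 + I/3) - 1 - 2*I/3 + (z + 1 + I/3)

The series is finite because the numerator is a polynomial; the negative powers form the principal part, and the coefficient of 1/(z + 1 + I/3) gives Res(f, -1 - I/3) = -10/9 + I/3.

Final answer: (-10/9 + I/3)/(z + 1 + I/3) - 1 - 2*I/3 + (z + 1 + I/3)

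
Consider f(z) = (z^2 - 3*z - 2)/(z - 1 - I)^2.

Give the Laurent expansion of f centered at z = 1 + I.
Put w = z - (1 + I), i.e. z = w + 1 + I. The denominator is w^2, so it suffices to rewrite the numerator in powers of w.

P(z) = z^2 - 3*z - 2
P(w + 1 + I) = -5 - I + (-1 + 2*I)*w + w^2

Dividing each term by w^2:
  f = (-5 - I)/w^2 + (-1 + 2*I)/w + 1

Substituting back w = z - 1 - I:
  f(z) = (-5 - I)/(z - 1 - I)^2 + (-1 + 2*I)/(z - 1 - I) + 1

The series is finite because the numerator is a polynomial; the negative powers form the principal part, and the coefficient of 1/(z - 1 - I) gives Res(f, 1 + I) = -1 + 2*I.

Final answer: (-5 - I)/(z - 1 - I)^2 + (-1 + 2*I)/(z - 1 - I) + 1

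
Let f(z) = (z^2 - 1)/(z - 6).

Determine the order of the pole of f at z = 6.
Factor the denominator:
  z - 6 = (z - 6)

The numerator P(z) = z^2 - 1 has P(6) = 35 ≠ 0, so no factor of (z - 6) cancels.
Near z = 6 we can therefore write f(z) = g(z)/(z - 6) with g analytic at 6 and g(6) ≠ 0 (g is just the numerator).

Hence z = 6 is a pole of order 1.

Final answer: 1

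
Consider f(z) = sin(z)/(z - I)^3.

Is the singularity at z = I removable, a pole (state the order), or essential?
pole of order 3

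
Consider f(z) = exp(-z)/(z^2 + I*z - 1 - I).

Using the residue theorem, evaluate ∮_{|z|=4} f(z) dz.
By the residue theorem, ∮_C f(z) dz = 2πi · (sum of the residues of f at the poles inside |z| = 4).

The denominator factors as (z - 1)*(z + 1 + I), so the singularities of f are simple poles at z = 1, z = -1 - I.
  |1|² = 1 < 16 = 4², so this pole is inside the contour.
  |-1 - I|² = 2 < 16 = 4², so this pole is inside the contour.

With P(z) = exp(-z) and Q(z) = z^2 + I*z - 1 - I, each pole is simple, so Res(f, z₀) = P(z₀)/Q'(z₀) with Q'(z) = 2*z + I.
  Res(f, 1) = P(1)/Q'(1) = (exp(-1))/(2 + I) = (2/5 - I/5)*exp(-1)
  Res(f, -1 - I) = P(-1 - I)/Q'(-1 - I) = (exp(1 + I))/(-2 - I) = (-2/5 + I/5)*exp(1 + I)

Sum of residues inside C: (-2/5 + I/5)*exp(1 + I) + (2/5 - I/5)*exp(-1)
∮_C f(z) dz = 2πi · ((-2/5 + I/5)*exp(1 + I) + (2/5 - I/5)*exp(-1)) = pi*(-2/5 - 4*I/5)*exp(1 + I) + pi*(2/5 + 4*I/5)*exp(-1)

Final answer: pi*(-2/5 - 4*I/5)*exp(1 + I) + pi*(2/5 + 4*I/5)*exp(-1)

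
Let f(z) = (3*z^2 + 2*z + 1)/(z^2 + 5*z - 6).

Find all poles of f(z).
The singularities of f are the zeros of the denominator. Factoring,
  z^2 + 5*z - 6 = (z - 1)*(z + 6)
so the candidates are z = 1, z = -6.

Check the numerator P(z) = 3*z^2 + 2*z + 1 at each one:
  P(1) = 6 ≠ 0, so z = 1 is a (simple) pole.
  P(-6) = 97 ≠ 0, so z = -6 is a (simple) pole.

Poles of f: {-6, 1}

Final answer: {-6, 1}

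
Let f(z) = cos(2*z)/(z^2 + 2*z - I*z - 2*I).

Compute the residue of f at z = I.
(2/5 - I/5)*cosh(2)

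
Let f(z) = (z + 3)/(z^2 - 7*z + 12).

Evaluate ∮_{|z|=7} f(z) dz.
By the residue theorem, ∮_C f(z) dz = 2πi · (sum of the residues of f at the poles inside |z| = 7).

The denominator factors as (z - 4)*(z - 3), so the singularities of f are simple poles at z = 4, z = 3.
  |4|² = 16 < 49 = 7², so this pole is inside the contour.
  |3|² = 9 < 49 = 7², so this pole is inside the contour.

With P(z) = z + 3 and Q(z) = z^2 - 7*z + 12, each pole is simple, so Res(f, z₀) = P(z₀)/Q'(z₀) with Q'(z) = 2*z - 7.
  Res(f, 4) = P(4)/Q'(4) = (7)/(1) = 7
  Res(f, 3) = P(3)/Q'(3) = (6)/(-1) = -6

Sum of residues inside C: 1
∮_C f(z) dz = 2πi · (1) = 2*I*pi

Final answer: 2*I*pi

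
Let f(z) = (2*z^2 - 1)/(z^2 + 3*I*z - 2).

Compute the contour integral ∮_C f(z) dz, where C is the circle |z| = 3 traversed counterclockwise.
12*pi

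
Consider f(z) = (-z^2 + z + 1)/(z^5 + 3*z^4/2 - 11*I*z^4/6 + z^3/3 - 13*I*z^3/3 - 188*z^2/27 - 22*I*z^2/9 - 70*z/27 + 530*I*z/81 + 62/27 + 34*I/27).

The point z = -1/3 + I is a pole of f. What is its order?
3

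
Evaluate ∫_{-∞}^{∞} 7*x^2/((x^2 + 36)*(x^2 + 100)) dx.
Let f(z) = 7*z^2/((z^2 + 36)*(z^2 + 100)). The denominator has no real zeros and deg Q - deg P = 2 ≥ 2, so the integral of f over the upper semicircle |z| = R tends to 0 as R → ∞. Closing the contour in the upper half-plane,
  ∫_{-∞}^{∞} f(x) dx = 2πi · Σ Res(f, z_k)  over the poles with Im z_k > 0.

Zeros of the denominator: z^2 + 36 = 0 gives z = ±6*I; z^2 + 100 = 0 gives z = ±10*I.
Upper half-plane: z = 6*I, z = 10*I (simple).

Each pole is a simple zero of Q(z) = z^4 + 136*z^2 + 3600, so Res(f, z₀) = P(z₀)/Q'(z₀) with P(z) = 7*z^2, Q'(z) = 4*z^3 + 272*z:
  Res(f, 6*I) = (-252)/(768*I) = 21*I/64
  Res(f, 10*I) = (-700)/(-1280*I) = -35*I/64

Sum of residues: -7*I/32
∫_{-∞}^{∞} f(x) dx = 2πi · (-7*I/32) = 7*pi/16

Final answer: 7*pi/16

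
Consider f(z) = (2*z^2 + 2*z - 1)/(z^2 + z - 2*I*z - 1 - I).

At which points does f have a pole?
The singularities of f are the zeros of the denominator. Factoring,
  z^2 + z - 2*I*z - 1 - I = (z + 1 - I)*(z - I)
so the candidates are z = -1 + I, z = I.

Check the numerator P(z) = 2*z^2 + 2*z - 1 at each one:
  P(-1 + I) = -3 - 2*I ≠ 0, so z = -1 + I is a (simple) pole.
  P(I) = -3 + 2*I ≠ 0, so z = I is a (simple) pole.

Poles of f: {-1 + I, I}

Final answer: {-1 + I, I}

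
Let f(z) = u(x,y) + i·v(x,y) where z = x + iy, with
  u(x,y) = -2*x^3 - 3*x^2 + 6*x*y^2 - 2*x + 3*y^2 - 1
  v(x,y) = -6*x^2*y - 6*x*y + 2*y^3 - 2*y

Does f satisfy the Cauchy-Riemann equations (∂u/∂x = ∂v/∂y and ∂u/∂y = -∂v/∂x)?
∂u/∂x = -6*x^2 - 6*x + 6*y^2 - 2
∂v/∂y = -6*x^2 - 6*x + 6*y^2 - 2
∂u/∂y = 12*x*y + 6*y
∂v/∂x = -12*x*y - 6*y
∂u/∂x = ∂v/∂y and ∂u/∂y = -∂v/∂x hold identically; f is analytic.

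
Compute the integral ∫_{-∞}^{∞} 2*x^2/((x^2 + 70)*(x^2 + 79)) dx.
Let f(z) = 2*z^2/((z^2 + 70)*(z^2 + 79)). The denominator has no real zeros and deg Q - deg P = 2 ≥ 2, so the integral of f over the upper semicircle |z| = R tends to 0 as R → ∞. Closing the contour in the upper half-plane,
  ∫_{-∞}^{∞} f(x) dx = 2πi · Σ Res(f, z_k)  over the poles with Im z_k > 0.

Zeros of the denominator: z^2 + 70 = 0 gives z = ±sqrt(70)*I; z^2 + 79 = 0 gives z = ±sqrt(79)*I.
Upper half-plane: z = sqrt(70)*I, z = sqrt(79)*I (simple).

Each pole is a simple zero of Q(z) = z^4 + 149*z^2 + 5530, so Res(f, z₀) = P(z₀)/Q'(z₀) with P(z) = 2*z^2, Q'(z) = 4*z^3 + 298*z:
  Res(f, sqrt(70)*I) = (-140)/(18*sqrt(70)*I) = sqrt(70)*I/9
  Res(f, sqrt(79)*I) = (-158)/(-18*sqrt(79)*I) = -sqrt(79)*I/9

Sum of residues: I*(-sqrt(79) + sqrt(70))/9
∫_{-∞}^{∞} f(x) dx = 2πi · (I*(-sqrt(79) + sqrt(70))/9) = 2*pi*(-sqrt(70) + sqrt(79))/9

Final answer: 2*pi*(-sqrt(70) + sqrt(79))/9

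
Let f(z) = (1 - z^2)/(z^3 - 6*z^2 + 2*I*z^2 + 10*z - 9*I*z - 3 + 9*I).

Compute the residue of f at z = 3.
-4/5 + 12*I/5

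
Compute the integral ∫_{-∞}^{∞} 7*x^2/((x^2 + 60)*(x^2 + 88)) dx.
Let f(z) = 7*z^2/((z^2 + 60)*(z^2 + 88)). The denominator has no real zeros and deg Q - deg P = 2 ≥ 2, so the integral of f over the upper semicircle |z| = R tends to 0 as R → ∞. Closing the contour in the upper half-plane,
  ∫_{-∞}^{∞} f(x) dx = 2πi · Σ Res(f, z_k)  over the poles with Im z_k > 0.

Zeros of the denominator: z^2 + 60 = 0 gives z = ±2*sqrt(15)*I; z^2 + 88 = 0 gives z = ±2*sqrt(22)*I.
Upper half-plane: z = 2*sqrt(15)*I, z = 2*sqrt(22)*I (simple).

Each pole is a simple zero of Q(z) = z^4 + 148*z^2 + 5280, so Res(f, z₀) = P(z₀)/Q'(z₀) with P(z) = 7*z^2, Q'(z) = 4*z^3 + 296*z:
  Res(f, 2*sqrt(15)*I) = (-420)/(112*sqrt(15)*I) = sqrt(15)*I/4
  Res(f, 2*sqrt(22)*I) = (-616)/(-112*sqrt(22)*I) = -sqrt(22)*I/4

Sum of residues: I*(-sqrt(22) + sqrt(15))/4
∫_{-∞}^{∞} f(x) dx = 2πi · (I*(-sqrt(22) + sqrt(15))/4) = pi*(-sqrt(15) + sqrt(22))/2

Final answer: pi*(-sqrt(15) + sqrt(22))/2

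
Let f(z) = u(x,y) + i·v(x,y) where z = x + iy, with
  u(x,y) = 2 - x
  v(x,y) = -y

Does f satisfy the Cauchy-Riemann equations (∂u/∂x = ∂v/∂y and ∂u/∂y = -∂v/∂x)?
∂u/∂x = -1
∂v/∂y = -1
∂u/∂y = 0
∂v/∂x = 0
∂u/∂x = ∂v/∂y and ∂u/∂y = -∂v/∂x hold identically; f is analytic.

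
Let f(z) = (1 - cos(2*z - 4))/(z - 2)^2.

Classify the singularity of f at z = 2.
removable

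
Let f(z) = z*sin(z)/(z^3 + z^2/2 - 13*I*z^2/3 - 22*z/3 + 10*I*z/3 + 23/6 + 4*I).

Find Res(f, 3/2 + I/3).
(4014/67609 + 13812*I/67609)*sin(3/2 + I/3)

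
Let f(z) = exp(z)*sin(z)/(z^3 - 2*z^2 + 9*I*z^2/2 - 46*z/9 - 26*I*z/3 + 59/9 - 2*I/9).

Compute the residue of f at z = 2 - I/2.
(3420/45889 - 6912*I/45889)*exp(2 - I/2)*sin(2 - I/2)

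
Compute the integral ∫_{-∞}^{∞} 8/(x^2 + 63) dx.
8*sqrt(7)*pi/21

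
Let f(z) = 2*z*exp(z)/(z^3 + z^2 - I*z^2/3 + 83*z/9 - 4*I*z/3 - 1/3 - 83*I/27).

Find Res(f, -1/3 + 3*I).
Write f(z) = P(z)/Q(z) with P(z) = 2*z*exp(z) and Q(z) = z^3 + z^2 - I*z^2/3 + 83*z/9 - 4*I*z/3 - 1/3 - 83*I/27.
The denominator factors as Q(z) = (z - I/3)*(z + 1/3 - 3*I)*(z + 2/3 + 3*I), so z = -1/3 + 3*I is a simple zero of Q and P is analytic there; z = -1/3 + 3*I is therefore a simple pole and
  Res(f, z₀) = P(z₀)/Q'(z₀).

Q'(z) = 3*z^2 + 2*z - 2*I*z/3 + 83/9 - 4*I/3, so Q'(-1/3 + 3*I) = -145/9 - 10*I/9.
P(-1/3 + 3*I) = (-2/3 + 6*I)*exp(-1/3 + 3*I).

Res(f, -1/3 + 3*I) = ((-2/3 + 6*I)*exp(-1/3 + 3*I))/(-145/9 - 10*I/9) = (66/4225 - 1578*I/4225)*exp(-1/3 + 3*I)

Final answer: (66/4225 - 1578*I/4225)*exp(-1/3 + 3*I)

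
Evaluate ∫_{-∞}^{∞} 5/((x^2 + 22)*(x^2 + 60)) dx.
pi*(-11*sqrt(15) + 15*sqrt(22))/2508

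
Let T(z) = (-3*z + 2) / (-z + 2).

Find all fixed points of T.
T(z) = z means -3*z + 2 = z*(-z + 2), i.e.
  -z^2 + 5*z - 2 = 0.
Discriminant: (5)^2 - 4*(-1)*(-2) = 17, so the roots are real.
  z = (-5 ± sqrt(17))/(2*(-1))
Fixed points: {5/2 - sqrt(17)/2, sqrt(17)/2 + 5/2}

Final answer: {5/2 - sqrt(17)/2, sqrt(17)/2 + 5/2}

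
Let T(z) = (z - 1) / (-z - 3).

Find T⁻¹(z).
(-3*z + 1)/(z + 1)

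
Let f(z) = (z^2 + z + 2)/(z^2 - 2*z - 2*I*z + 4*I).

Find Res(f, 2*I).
1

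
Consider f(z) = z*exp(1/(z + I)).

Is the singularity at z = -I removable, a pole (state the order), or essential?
Let u = z + I. Then
  e^(1/u) = Σ_{k≥0} (1)^k/(k!·u^k) = 1 + 1/u + 1/(2*u^2) + 1/(6*u^3) + ...
which has infinitely many negative powers of u, so exp(1/(z + I)) has an essential singularity at z = -I.
The extra factor z is a nonzero polynomial; if the product had at most a pole at z = -I, dividing by that polynomial would leave exp(1/(z + I)) with at most a pole too — contradiction. (Equivalently, the product's Laurent series still has infinitely many negative powers.)
So the singularity is essential.

Final answer: essential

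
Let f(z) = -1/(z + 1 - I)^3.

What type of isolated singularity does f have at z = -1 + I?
pole of order 3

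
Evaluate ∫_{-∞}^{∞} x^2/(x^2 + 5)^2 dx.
Let f(z) = z^2/(z^2 + 5)^2. The denominator has no real zeros and deg Q - deg P = 2 ≥ 2, so the integral of f over the upper semicircle |z| = R tends to 0 as R → ∞. Closing the contour in the upper half-plane,
  ∫_{-∞}^{∞} f(x) dx = 2πi · Σ Res(f, z_k)  over the poles with Im z_k > 0.

Zeros of the denominator: z^2 + 5 = 0 gives z = ±sqrt(5)*I.
Upper half-plane: z = sqrt(5)*I (a pole of order 2).

Write f(z) = g(z)/(z - sqrt(5)*I)^2 with g(z) = z^2/(z + sqrt(5)*I)^2. For a double pole, Res(f, z₀) = g'(z₀):
  g'(z) = 2*sqrt(5)*I*z/(z + sqrt(5)*I)^3
  Res(f, sqrt(5)*I) = g'(sqrt(5)*I) = -sqrt(5)*I/20

∫_{-∞}^{∞} f(x) dx = 2πi · (-sqrt(5)*I/20) = sqrt(5)*pi/10

Final answer: sqrt(5)*pi/10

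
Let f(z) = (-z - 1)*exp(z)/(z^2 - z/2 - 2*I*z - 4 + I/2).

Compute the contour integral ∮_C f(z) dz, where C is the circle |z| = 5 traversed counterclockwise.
By the residue theorem, ∮_C f(z) dz = 2πi · (sum of the residues of f at the poles inside |z| = 5).

The denominator factors as (z - 2 - I)*(z + 3/2 - I), so the singularities of f are simple poles at z = 2 + I, z = -3/2 + I.
  |2 + I|² = 5 < 25 = 5², so this pole is inside the contour.
  |-3/2 + I|² = 13/4 < 25 = 5², so this pole is inside the contour.

With P(z) = (-z - 1)*exp(z) and Q(z) = z^2 - z/2 - 2*I*z - 4 + I/2, each pole is simple, so Res(f, z₀) = P(z₀)/Q'(z₀) with Q'(z) = 2*z - 1/2 - 2*I.
  Res(f, 2 + I) = P(2 + I)/Q'(2 + I) = ((-3 - I)*exp(2 + I))/(7/2) = (-6/7 - 2*I/7)*exp(2 + I)
  Res(f, -3/2 + I) = P(-3/2 + I)/Q'(-3/2 + I) = ((1/2 - I)*exp(-3/2 + I))/(-7/2) = (-1/7 + 2*I/7)*exp(-3/2 + I)

Sum of residues inside C: (-6/7 - 2*I/7)*exp(2 + I) + (-1/7 + 2*I/7)*exp(-3/2 + I)
∮_C f(z) dz = 2πi · ((-6/7 - 2*I/7)*exp(2 + I) + (-1/7 + 2*I/7)*exp(-3/2 + I)) = pi*(4/7 - 12*I/7)*exp(2 + I) + pi*(-4/7 - 2*I/7)*exp(-3/2 + I)

Final answer: pi*(4/7 - 12*I/7)*exp(2 + I) + pi*(-4/7 - 2*I/7)*exp(-3/2 + I)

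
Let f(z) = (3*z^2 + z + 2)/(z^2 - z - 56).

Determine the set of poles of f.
{-7, 8}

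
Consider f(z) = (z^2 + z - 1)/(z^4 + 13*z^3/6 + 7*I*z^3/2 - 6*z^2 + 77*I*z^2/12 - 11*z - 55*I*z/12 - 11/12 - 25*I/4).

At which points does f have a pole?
{-2 - I/2, -1 - I, -2/3 - I, 3/2 - I}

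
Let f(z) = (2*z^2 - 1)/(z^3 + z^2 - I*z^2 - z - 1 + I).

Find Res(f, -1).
Write f(z) = P(z)/Q(z) with P(z) = 2*z^2 - 1 and Q(z) = z^3 + z^2 - I*z^2 - z - 1 + I.
The denominator factors as Q(z) = (z + 1)*(z + 1 - I)*(z - 1), so z = -1 is a simple zero of Q and P is analytic there; z = -1 is therefore a simple pole and
  Res(f, z₀) = P(z₀)/Q'(z₀).

Q'(z) = 3*z^2 + 2*z - 2*I*z - 1, so Q'(-1) = 2*I.
P(-1) = 1.

Res(f, -1) = (1)/(2*I) = -I/2

Final answer: -I/2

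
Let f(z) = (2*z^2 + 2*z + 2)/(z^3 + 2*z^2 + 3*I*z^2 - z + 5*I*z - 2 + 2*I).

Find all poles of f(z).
The singularities of f are the zeros of the denominator. Factoring,
  z^3 + 2*z^2 + 3*I*z^2 - z + 5*I*z - 2 + 2*I = (z + 2*I)*(z + 1 + I)*(z + 1)
so the candidates are z = -2*I, z = -1 - I, z = -1.

Check the numerator P(z) = 2*z^2 + 2*z + 2 at each one:
  P(-2*I) = -6 - 4*I ≠ 0, so z = -2*I is a (simple) pole.
  P(-1 - I) = 2*I ≠ 0, so z = -1 - I is a (simple) pole.
  P(-1) = 2 ≠ 0, so z = -1 is a (simple) pole.

Poles of f: {-1 - I, -1, -2*I}

Final answer: {-1 - I, -1, -2*I}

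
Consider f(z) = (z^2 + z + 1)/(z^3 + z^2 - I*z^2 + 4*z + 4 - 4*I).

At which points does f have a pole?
The singularities of f are the zeros of the denominator. Factoring,
  z^3 + z^2 - I*z^2 + 4*z + 4 - 4*I = (z + 1 - I)*(z + 2*I)*(z - 2*I)
so the candidates are z = -1 + I, z = -2*I, z = 2*I.

Check the numerator P(z) = z^2 + z + 1 at each one:
  P(-1 + I) = -I ≠ 0, so z = -1 + I is a (simple) pole.
  P(-2*I) = -3 - 2*I ≠ 0, so z = -2*I is a (simple) pole.
  P(2*I) = -3 + 2*I ≠ 0, so z = 2*I is a (simple) pole.

Poles of f: {-1 + I, -2*I, 2*I}

Final answer: {-1 + I, -2*I, 2*I}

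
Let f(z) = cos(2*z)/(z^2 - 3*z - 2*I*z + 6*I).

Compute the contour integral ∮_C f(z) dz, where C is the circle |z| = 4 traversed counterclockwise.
By the residue theorem, ∮_C f(z) dz = 2πi · (sum of the residues of f at the poles inside |z| = 4).

The denominator factors as (z - 2*I)*(z - 3), so the singularities of f are simple poles at z = 2*I, z = 3.
  |2*I|² = 4 < 16 = 4², so this pole is inside the contour.
  |3|² = 9 < 16 = 4², so this pole is inside the contour.

With P(z) = cos(2*z) and Q(z) = z^2 - 3*z - 2*I*z + 6*I, each pole is simple, so Res(f, z₀) = P(z₀)/Q'(z₀) with Q'(z) = 2*z - 3 - 2*I.
  Res(f, 2*I) = P(2*I)/Q'(2*I) = (cosh(4))/(-3 + 2*I) = (-3/13 - 2*I/13)*cosh(4)
  Res(f, 3) = P(3)/Q'(3) = (cos(6))/(3 - 2*I) = (3/13 + 2*I/13)*cos(6)

Sum of residues inside C: (-3/13 - 2*I/13)*cosh(4) + (3/13 + 2*I/13)*cos(6)
∮_C f(z) dz = 2πi · ((-3/13 - 2*I/13)*cosh(4) + (3/13 + 2*I/13)*cos(6)) = pi*(4/13 - 6*I/13)*cosh(4) + pi*(-4/13 + 6*I/13)*cos(6)

Final answer: pi*(4/13 - 6*I/13)*cosh(4) + pi*(-4/13 + 6*I/13)*cos(6)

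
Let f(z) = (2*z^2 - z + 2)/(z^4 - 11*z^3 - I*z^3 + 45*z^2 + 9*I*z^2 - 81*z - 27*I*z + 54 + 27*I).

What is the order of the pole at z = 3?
Factor the denominator:
  z^4 - 11*z^3 - I*z^3 + 45*z^2 + 9*I*z^2 - 81*z - 27*I*z + 54 + 27*I = (z - 3)^3*(z - 2 - I)

The numerator P(z) = 2*z^2 - z + 2 has P(3) = 17 ≠ 0, so no factor of (z - 3) cancels.
Near z = 3 we can therefore write f(z) = g(z)/(z - 3)^3 with g analytic at 3 and g(3) ≠ 0 (g is the numerator divided by the remaining denominator factors).

Hence z = 3 is a pole of order 3.

Final answer: 3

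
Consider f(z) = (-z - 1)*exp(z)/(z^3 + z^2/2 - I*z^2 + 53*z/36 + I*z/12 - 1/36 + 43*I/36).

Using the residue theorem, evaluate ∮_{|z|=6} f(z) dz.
pi*(144/175 - 108*I/175)*exp(1/2 - I/2) + pi*(-3168/5725 + 1776*I/5725)*exp(-1/3 + 2*I) + pi*(-432/1603 + 492*I/1603)*exp(-2/3 - I/2)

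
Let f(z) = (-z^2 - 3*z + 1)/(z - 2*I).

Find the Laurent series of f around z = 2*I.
Put w = z - (2*I), i.e. z = w + 2*I. The denominator is w, so it suffices to rewrite the numerator in powers of w.

P(z) = -z^2 - 3*z + 1
P(w + 2*I) = 5 - 6*I + (-3 - 4*I)*w - w^2

Dividing each term by w:
  f = (5 - 6*I)/w - 3 - 4*I - w

Substituting back w = z - 2*I:
  f(z) = (5 - 6*I)/(z - 2*I) - 3 - 4*I - (z - 2*I)

The series is finite because the numerator is a polynomial; the negative powers form the principal part, and the coefficient of 1/(z - 2*I) gives Res(f, 2*I) = 5 - 6*I.

Final answer: (5 - 6*I)/(z - 2*I) - 3 - 4*I - (z - 2*I)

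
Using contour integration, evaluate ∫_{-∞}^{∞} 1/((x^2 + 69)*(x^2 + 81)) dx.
Let f(z) = 1/((z^2 + 69)*(z^2 + 81)). The denominator has no real zeros and deg Q - deg P = 4 ≥ 2, so the integral of f over the upper semicircle |z| = R tends to 0 as R → ∞. Closing the contour in the upper half-plane,
  ∫_{-∞}^{∞} f(x) dx = 2πi · Σ Res(f, z_k)  over the poles with Im z_k > 0.

Zeros of the denominator: z^2 + 69 = 0 gives z = ±sqrt(69)*I; z^2 + 81 = 0 gives z = ±9*I.
Upper half-plane: z = 9*I, z = sqrt(69)*I (simple).

Each pole is a simple zero of Q(z) = z^4 + 150*z^2 + 5589, so Res(f, z₀) = P(z₀)/Q'(z₀) with P(z) = 1, Q'(z) = 4*z^3 + 300*z:
  Res(f, 9*I) = (1)/(-216*I) = I/216
  Res(f, sqrt(69)*I) = (1)/(24*sqrt(69)*I) = -sqrt(69)*I/1656

Sum of residues: I*(23 - 3*sqrt(69))/4968
∫_{-∞}^{∞} f(x) dx = 2πi · (I*(23 - 3*sqrt(69))/4968) = pi*(-23 + 3*sqrt(69))/2484

Final answer: pi*(-23 + 3*sqrt(69))/2484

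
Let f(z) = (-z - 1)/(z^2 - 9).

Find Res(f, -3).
Write f(z) = P(z)/Q(z) with P(z) = -z - 1 and Q(z) = z^2 - 9.
The denominator factors as Q(z) = (z + 3)*(z - 3), so z = -3 is a simple zero of Q and P is analytic there; z = -3 is therefore a simple pole and
  Res(f, z₀) = P(z₀)/Q'(z₀).

Q'(z) = 2*z, so Q'(-3) = -6.
P(-3) = 2.

Res(f, -3) = (2)/(-6) = -1/3

Final answer: -1/3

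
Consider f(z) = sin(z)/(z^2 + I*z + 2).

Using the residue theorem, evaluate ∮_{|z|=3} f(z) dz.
By the residue theorem, ∮_C f(z) dz = 2πi · (sum of the residues of f at the poles inside |z| = 3).

The denominator factors as (z - I)*(z + 2*I), so the singularities of f are simple poles at z = I, z = -2*I.
  |I|² = 1 < 9 = 3², so this pole is inside the contour.
  |-2*I|² = 4 < 9 = 3², so this pole is inside the contour.

With P(z) = sin(z) and Q(z) = z^2 + I*z + 2, each pole is simple, so Res(f, z₀) = P(z₀)/Q'(z₀) with Q'(z) = 2*z + I.
  Res(f, I) = P(I)/Q'(I) = (I*sinh(1))/(3*I) = sinh(1)/3
  Res(f, -2*I) = P(-2*I)/Q'(-2*I) = (-I*sinh(2))/(-3*I) = sinh(2)/3

Sum of residues inside C: sinh(1)/3 + sinh(2)/3
∮_C f(z) dz = 2πi · (sinh(1)/3 + sinh(2)/3) = 2*I*pi*sinh(1)/3 + 2*I*pi*sinh(2)/3

Final answer: 2*I*pi*sinh(1)/3 + 2*I*pi*sinh(2)/3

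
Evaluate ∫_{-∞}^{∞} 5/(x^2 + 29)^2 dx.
Let f(z) = 5/(z^2 + 29)^2. The denominator has no real zeros and deg Q - deg P = 4 ≥ 2, so the integral of f over the upper semicircle |z| = R tends to 0 as R → ∞. Closing the contour in the upper half-plane,
  ∫_{-∞}^{∞} f(x) dx = 2πi · Σ Res(f, z_k)  over the poles with Im z_k > 0.

Zeros of the denominator: z^2 + 29 = 0 gives z = ±sqrt(29)*I.
Upper half-plane: z = sqrt(29)*I (a pole of order 2).

Write f(z) = g(z)/(z - sqrt(29)*I)^2 with g(z) = 5/(z + sqrt(29)*I)^2. For a double pole, Res(f, z₀) = g'(z₀):
  g'(z) = -10/(z + sqrt(29)*I)^3
  Res(f, sqrt(29)*I) = g'(sqrt(29)*I) = -5*sqrt(29)*I/3364

∫_{-∞}^{∞} f(x) dx = 2πi · (-5*sqrt(29)*I/3364) = 5*sqrt(29)*pi/1682

Final answer: 5*sqrt(29)*pi/1682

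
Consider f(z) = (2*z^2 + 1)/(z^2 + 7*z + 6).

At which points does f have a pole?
The singularities of f are the zeros of the denominator. Factoring,
  z^2 + 7*z + 6 = (z + 6)*(z + 1)
so the candidates are z = -6, z = -1.

Check the numerator P(z) = 2*z^2 + 1 at each one:
  P(-6) = 73 ≠ 0, so z = -6 is a (simple) pole.
  P(-1) = 3 ≠ 0, so z = -1 is a (simple) pole.

Poles of f: {-6, -1}

Final answer: {-6, -1}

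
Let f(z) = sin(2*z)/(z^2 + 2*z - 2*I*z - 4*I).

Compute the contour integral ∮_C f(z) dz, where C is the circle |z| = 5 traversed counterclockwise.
By the residue theorem, ∮_C f(z) dz = 2πi · (sum of the residues of f at the poles inside |z| = 5).

The denominator factors as (z - 2*I)*(z + 2), so the singularities of f are simple poles at z = 2*I, z = -2.
  |2*I|² = 4 < 25 = 5², so this pole is inside the contour.
  |-2|² = 4 < 25 = 5², so this pole is inside the contour.

With P(z) = sin(2*z) and Q(z) = z^2 + 2*z - 2*I*z - 4*I, each pole is simple, so Res(f, z₀) = P(z₀)/Q'(z₀) with Q'(z) = 2*z + 2 - 2*I.
  Res(f, 2*I) = P(2*I)/Q'(2*I) = (I*sinh(4))/(2 + 2*I) = (1/4 + I/4)*sinh(4)
  Res(f, -2) = P(-2)/Q'(-2) = (-sin(4))/(-2 - 2*I) = (1/4 - I/4)*sin(4)

Sum of residues inside C: (1/4 - I/4)*sin(4) + (1/4 + I/4)*sinh(4)
∮_C f(z) dz = 2πi · ((1/4 - I/4)*sin(4) + (1/4 + I/4)*sinh(4)) = pi*(1/2 + I/2)*sin(4) + pi*(-1/2 + I/2)*sinh(4)

Final answer: pi*(1/2 + I/2)*sin(4) + pi*(-1/2 + I/2)*sinh(4)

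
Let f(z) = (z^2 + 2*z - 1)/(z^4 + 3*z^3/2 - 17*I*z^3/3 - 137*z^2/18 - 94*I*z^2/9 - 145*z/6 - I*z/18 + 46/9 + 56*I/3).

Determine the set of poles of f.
The singularities of f are the zeros of the denominator. Factoring,
  z^4 + 3*z^3/2 - 17*I*z^3/3 - 137*z^2/18 - 94*I*z^2/9 - 145*z/6 - I*z/18 + 46/9 + 56*I/3 = (z - 1/3 - 3*I)*(z + 1/2 - 3*I)*(z + 2 + I)*(z - 2/3 - 2*I/3)
so the candidates are z = 1/3 + 3*I, z = -1/2 + 3*I, z = -2 - I, z = 2/3 + 2*I/3.

Check the numerator P(z) = z^2 + 2*z - 1 at each one:
  P(1/3 + 3*I) = -83/9 + 8*I ≠ 0, so z = 1/3 + 3*I is a (simple) pole.
  P(-1/2 + 3*I) = -43/4 + 3*I ≠ 0, so z = -1/2 + 3*I is a (simple) pole.
  P(-2 - I) = -2 + 2*I ≠ 0, so z = -2 - I is a (simple) pole.
  P(2/3 + 2*I/3) = 1/3 + 20*I/9 ≠ 0, so z = 2/3 + 2*I/3 is a (simple) pole.

Poles of f: {-2 - I, -1/2 + 3*I, 1/3 + 3*I, 2/3 + 2*I/3}

Final answer: {-2 - I, -1/2 + 3*I, 1/3 + 3*I, 2/3 + 2*I/3}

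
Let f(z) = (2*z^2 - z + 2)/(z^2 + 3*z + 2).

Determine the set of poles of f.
{-2, -1}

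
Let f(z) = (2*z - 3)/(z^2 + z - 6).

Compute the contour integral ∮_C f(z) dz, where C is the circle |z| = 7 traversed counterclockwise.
By the residue theorem, ∮_C f(z) dz = 2πi · (sum of the residues of f at the poles inside |z| = 7).

The denominator factors as (z + 3)*(z - 2), so the singularities of f are simple poles at z = -3, z = 2.
  |-3|² = 9 < 49 = 7², so this pole is inside the contour.
  |2|² = 4 < 49 = 7², so this pole is inside the contour.

With P(z) = 2*z - 3 and Q(z) = z^2 + z - 6, each pole is simple, so Res(f, z₀) = P(z₀)/Q'(z₀) with Q'(z) = 2*z + 1.
  Res(f, -3) = P(-3)/Q'(-3) = (-9)/(-5) = 9/5
  Res(f, 2) = P(2)/Q'(2) = (1)/(5) = 1/5

Sum of residues inside C: 2
∮_C f(z) dz = 2πi · (2) = 4*I*pi

Final answer: 4*I*pi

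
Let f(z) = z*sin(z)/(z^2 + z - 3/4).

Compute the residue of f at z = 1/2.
Write f(z) = P(z)/Q(z) with P(z) = z*sin(z) and Q(z) = z^2 + z - 3/4.
The denominator factors as Q(z) = (z - 1/2)*(z + 3/2), so z = 1/2 is a simple zero of Q and P is analytic there; z = 1/2 is therefore a simple pole and
  Res(f, z₀) = P(z₀)/Q'(z₀).

Q'(z) = 2*z + 1, so Q'(1/2) = 2.
P(1/2) = sin(1/2)/2.

Res(f, 1/2) = (sin(1/2)/2)/(2) = sin(1/2)/4

Final answer: sin(1/2)/4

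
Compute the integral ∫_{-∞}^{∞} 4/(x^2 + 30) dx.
Let f(z) = 4/(z^2 + 30). The denominator has no real zeros and deg Q - deg P = 2 ≥ 2, so the integral of f over the upper semicircle |z| = R tends to 0 as R → ∞. Closing the contour in the upper half-plane,
  ∫_{-∞}^{∞} f(x) dx = 2πi · Σ Res(f, z_k)  over the poles with Im z_k > 0.

Zeros of the denominator: z^2 + 30 = 0 gives z = ±sqrt(30)*I.
Upper half-plane: z = sqrt(30)*I (simple).

Each pole is a simple zero of Q(z) = z^2 + 30, so Res(f, z₀) = P(z₀)/Q'(z₀) with P(z) = 4, Q'(z) = 2*z:
  Res(f, sqrt(30)*I) = (4)/(2*sqrt(30)*I) = -sqrt(30)*I/15

∫_{-∞}^{∞} f(x) dx = 2πi · (-sqrt(30)*I/15) = 2*sqrt(30)*pi/15

Final answer: 2*sqrt(30)*pi/15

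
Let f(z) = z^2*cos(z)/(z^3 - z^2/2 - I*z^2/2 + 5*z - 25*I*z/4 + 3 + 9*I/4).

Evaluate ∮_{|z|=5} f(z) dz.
By the residue theorem, ∮_C f(z) dz = 2πi · (sum of the residues of f at the poles inside |z| = 5).

The denominator factors as (z + I/2)*(z - 3/2 - 3*I)*(z + 1 + 2*I), so the singularities of f are simple poles at z = -I/2, z = 3/2 + 3*I, z = -1 - 2*I.
  |-I/2|² = 1/4 < 25 = 5², so this pole is inside the contour.
  |3/2 + 3*I|² = 45/4 < 25 = 5², so this pole is inside the contour.
  |-1 - 2*I|² = 5 < 25 = 5², so this pole is inside the contour.

With P(z) = z^2*cos(z) and Q(z) = z^3 - z^2/2 - I*z^2/2 + 5*z - 25*I*z/4 + 3 + 9*I/4, each pole is simple, so Res(f, z₀) = P(z₀)/Q'(z₀) with Q'(z) = 3*z^2 - z - I*z + 5 - 25*I/4.
  Res(f, -I/2) = P(-I/2)/Q'(-I/2) = (-cosh(1/2)/4)/(15/4 - 23*I/4) = (-15/754 - 23*I/754)*cosh(1/2)
  Res(f, 3/2 + 3*I) = P(3/2 + 3*I)/Q'(3/2 + 3*I) = ((-27/4 + 9*I)*cos(3/2 + 3*I))/(-55/4 + 65*I/4) = (153/290 - 9*I/290)*cos(3/2 + 3*I)
  Res(f, -1 - 2*I) = P(-1 - 2*I)/Q'(-1 - 2*I) = ((-3 + 4*I)*cos(1 + 2*I))/(-5 + 35*I/4) = (32/65 + 4*I/65)*cos(1 + 2*I)

Sum of residues inside C: (153/290 - 9*I/290)*cos(3/2 + 3*I) + (32/65 + 4*I/65)*cos(1 + 2*I) + (-15/754 - 23*I/754)*cosh(1/2)
∮_C f(z) dz = 2πi · ((153/290 - 9*I/290)*cos(3/2 + 3*I) + (32/65 + 4*I/65)*cos(1 + 2*I) + (-15/754 - 23*I/754)*cosh(1/2)) = pi*(23/377 - 15*I/377)*cosh(1/2) + pi*(9/145 + 153*I/145)*cos(3/2 + 3*I) + pi*(-8/65 + 64*I/65)*cos(1 + 2*I)

Final answer: pi*(23/377 - 15*I/377)*cosh(1/2) + pi*(9/145 + 153*I/145)*cos(3/2 + 3*I) + pi*(-8/65 + 64*I/65)*cos(1 + 2*I)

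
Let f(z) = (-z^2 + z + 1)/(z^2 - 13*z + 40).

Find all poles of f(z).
{5, 8}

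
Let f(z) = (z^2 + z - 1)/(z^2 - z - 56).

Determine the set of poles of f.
{-7, 8}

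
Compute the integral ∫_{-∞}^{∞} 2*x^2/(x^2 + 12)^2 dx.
Let f(z) = 2*z^2/(z^2 + 12)^2. The denominator has no real zeros and deg Q - deg P = 2 ≥ 2, so the integral of f over the upper semicircle |z| = R tends to 0 as R → ∞. Closing the contour in the upper half-plane,
  ∫_{-∞}^{∞} f(x) dx = 2πi · Σ Res(f, z_k)  over the poles with Im z_k > 0.

Zeros of the denominator: z^2 + 12 = 0 gives z = ±2*sqrt(3)*I.
Upper half-plane: z = 2*sqrt(3)*I (a pole of order 2).

Write f(z) = g(z)/(z - 2*sqrt(3)*I)^2 with g(z) = 2*z^2/(z + 2*sqrt(3)*I)^2. For a double pole, Res(f, z₀) = g'(z₀):
  g'(z) = 8*sqrt(3)*I*z/(z + 2*sqrt(3)*I)^3
  Res(f, 2*sqrt(3)*I) = g'(2*sqrt(3)*I) = -sqrt(3)*I/12

∫_{-∞}^{∞} f(x) dx = 2πi · (-sqrt(3)*I/12) = sqrt(3)*pi/6

Final answer: sqrt(3)*pi/6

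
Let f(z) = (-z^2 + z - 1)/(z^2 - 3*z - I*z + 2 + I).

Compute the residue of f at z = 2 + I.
Write f(z) = P(z)/Q(z) with P(z) = -z^2 + z - 1 and Q(z) = z^2 - 3*z - I*z + 2 + I.
The denominator factors as Q(z) = (z - 1)*(z - 2 - I), so z = 2 + I is a simple zero of Q and P is analytic there; z = 2 + I is therefore a simple pole and
  Res(f, z₀) = P(z₀)/Q'(z₀).

Q'(z) = 2*z - 3 - I, so Q'(2 + I) = 1 + I.
P(2 + I) = -2 - 3*I.

Res(f, 2 + I) = (-2 - 3*I)/(1 + I) = -5/2 - I/2

Final answer: -5/2 - I/2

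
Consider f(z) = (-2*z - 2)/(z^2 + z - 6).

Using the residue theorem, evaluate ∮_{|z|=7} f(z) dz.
By the residue theorem, ∮_C f(z) dz = 2πi · (sum of the residues of f at the poles inside |z| = 7).

The denominator factors as (z - 2)*(z + 3), so the singularities of f are simple poles at z = 2, z = -3.
  |2|² = 4 < 49 = 7², so this pole is inside the contour.
  |-3|² = 9 < 49 = 7², so this pole is inside the contour.

With P(z) = -2*z - 2 and Q(z) = z^2 + z - 6, each pole is simple, so Res(f, z₀) = P(z₀)/Q'(z₀) with Q'(z) = 2*z + 1.
  Res(f, 2) = P(2)/Q'(2) = (-6)/(5) = -6/5
  Res(f, -3) = P(-3)/Q'(-3) = (4)/(-5) = -4/5

Sum of residues inside C: -2
∮_C f(z) dz = 2πi · (-2) = -4*I*pi

Final answer: -4*I*pi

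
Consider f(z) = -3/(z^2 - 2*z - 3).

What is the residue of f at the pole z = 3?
Write f(z) = P(z)/Q(z) with P(z) = -3 and Q(z) = z^2 - 2*z - 3.
The denominator factors as Q(z) = (z + 1)*(z - 3), so z = 3 is a simple zero of Q and P is analytic there; z = 3 is therefore a simple pole and
  Res(f, z₀) = P(z₀)/Q'(z₀).

Q'(z) = 2*z - 2, so Q'(3) = 4.
P(3) = -3.

Res(f, 3) = (-3)/(4) = -3/4

Final answer: -3/4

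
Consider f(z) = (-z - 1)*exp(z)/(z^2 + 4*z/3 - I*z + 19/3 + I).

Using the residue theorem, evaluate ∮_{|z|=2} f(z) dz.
0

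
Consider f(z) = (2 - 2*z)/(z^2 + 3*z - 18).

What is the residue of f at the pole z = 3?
-4/9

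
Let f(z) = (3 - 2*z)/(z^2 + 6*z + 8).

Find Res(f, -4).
Write f(z) = P(z)/Q(z) with P(z) = 3 - 2*z and Q(z) = z^2 + 6*z + 8.
The denominator factors as Q(z) = (z + 2)*(z + 4), so z = -4 is a simple zero of Q and P is analytic there; z = -4 is therefore a simple pole and
  Res(f, z₀) = P(z₀)/Q'(z₀).

Q'(z) = 2*z + 6, so Q'(-4) = -2.
P(-4) = 11.

Res(f, -4) = (11)/(-2) = -11/2

Final answer: -11/2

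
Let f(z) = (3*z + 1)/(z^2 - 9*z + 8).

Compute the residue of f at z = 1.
Write f(z) = P(z)/Q(z) with P(z) = 3*z + 1 and Q(z) = z^2 - 9*z + 8.
The denominator factors as Q(z) = (z - 1)*(z - 8), so z = 1 is a simple zero of Q and P is analytic there; z = 1 is therefore a simple pole and
  Res(f, z₀) = P(z₀)/Q'(z₀).

Q'(z) = 2*z - 9, so Q'(1) = -7.
P(1) = 4.

Res(f, 1) = (4)/(-7) = -4/7

Final answer: -4/7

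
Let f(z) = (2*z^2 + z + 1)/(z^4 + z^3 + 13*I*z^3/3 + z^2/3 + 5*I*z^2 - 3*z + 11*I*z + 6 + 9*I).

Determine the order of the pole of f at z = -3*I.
Factor the denominator:
  z^4 + z^3 + 13*I*z^3/3 + z^2/3 + 5*I*z^2 - 3*z + 11*I*z + 6 + 9*I = (z + 3*I)^2*(z - I)*(z + 1 - 2*I/3)

The numerator P(z) = 2*z^2 + z + 1 has P(-3*I) = -17 - 3*I ≠ 0, so no factor of (z + 3*I) cancels.
Near z = -3*I we can therefore write f(z) = g(z)/(z + 3*I)^2 with g analytic at -3*I and g(-3*I) ≠ 0 (g is the numerator divided by the remaining denominator factors).

Hence z = -3*I is a pole of order 2.

Final answer: 2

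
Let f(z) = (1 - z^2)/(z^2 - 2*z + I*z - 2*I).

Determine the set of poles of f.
{-I, 2}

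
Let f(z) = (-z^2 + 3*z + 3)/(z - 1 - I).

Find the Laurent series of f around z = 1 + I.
Put w = z - (1 + I), i.e. z = w + 1 + I. The denominator is w, so it suffices to rewrite the numerator in powers of w.

P(z) = -z^2 + 3*z + 3
P(w + 1 + I) = 6 + I + (1 - 2*I)*w - w^2

Dividing each term by w:
  f = (6 + I)/w + 1 - 2*I - w

Substituting back w = z - 1 - I:
  f(z) = (6 + I)/(z - 1 - I) + 1 - 2*I - (z - 1 - I)

The series is finite because the numerator is a polynomial; the negative powers form the principal part, and the coefficient of 1/(z - 1 - I) gives Res(f, 1 + I) = 6 + I.

Final answer: (6 + I)/(z - 1 - I) + 1 - 2*I - (z - 1 - I)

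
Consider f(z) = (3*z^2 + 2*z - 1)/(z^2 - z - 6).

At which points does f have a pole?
The singularities of f are the zeros of the denominator. Factoring,
  z^2 - z - 6 = (z + 2)*(z - 3)
so the candidates are z = -2, z = 3.

Check the numerator P(z) = 3*z^2 + 2*z - 1 at each one:
  P(-2) = 7 ≠ 0, so z = -2 is a (simple) pole.
  P(3) = 32 ≠ 0, so z = 3 is a (simple) pole.

Poles of f: {-2, 3}

Final answer: {-2, 3}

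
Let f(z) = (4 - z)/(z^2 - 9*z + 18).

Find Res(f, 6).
-2/3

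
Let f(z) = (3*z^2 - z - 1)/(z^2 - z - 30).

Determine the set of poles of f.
{-5, 6}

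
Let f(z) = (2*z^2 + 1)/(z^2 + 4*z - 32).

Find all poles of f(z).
The singularities of f are the zeros of the denominator. Factoring,
  z^2 + 4*z - 32 = (z + 8)*(z - 4)
so the candidates are z = -8, z = 4.

Check the numerator P(z) = 2*z^2 + 1 at each one:
  P(-8) = 129 ≠ 0, so z = -8 is a (simple) pole.
  P(4) = 33 ≠ 0, so z = 4 is a (simple) pole.

Poles of f: {-8, 4}

Final answer: {-8, 4}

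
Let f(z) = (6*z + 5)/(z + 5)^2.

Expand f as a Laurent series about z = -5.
Put w = z - (-5), i.e. z = w - 5. The denominator is w^2, so it suffices to rewrite the numerator in powers of w.

P(z) = 6*z + 5
P(w - 5) = -25 + 6*w

Dividing each term by w^2:
  f = -25/w^2 + 6/w

Substituting back w = z + 5:
  f(z) = -25/(z + 5)^2 + 6/(z + 5)

The series is finite because the numerator is a polynomial; the negative powers form the principal part, and the coefficient of 1/(z + 5) gives Res(f, -5) = 6.

Final answer: -25/(z + 5)^2 + 6/(z + 5)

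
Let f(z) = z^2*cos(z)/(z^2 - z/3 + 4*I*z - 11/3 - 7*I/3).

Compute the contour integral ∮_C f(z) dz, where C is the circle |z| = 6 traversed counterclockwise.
By the residue theorem, ∮_C f(z) dz = 2πi · (sum of the residues of f at the poles inside |z| = 6).

The denominator factors as (z + 2/3 + 3*I)*(z - 1 + I), so the singularities of f are simple poles at z = -2/3 - 3*I, z = 1 - I.
  |-2/3 - 3*I|² = 85/9 < 36 = 6², so this pole is inside the contour.
  |1 - I|² = 2 < 36 = 6², so this pole is inside the contour.

With P(z) = z^2*cos(z) and Q(z) = z^2 - z/3 + 4*I*z - 11/3 - 7*I/3, each pole is simple, so Res(f, z₀) = P(z₀)/Q'(z₀) with Q'(z) = 2*z - 1/3 + 4*I.
  Res(f, -2/3 - 3*I) = P(-2/3 - 3*I)/Q'(-2/3 - 3*I) = ((-77/9 + 4*I)*cos(2/3 + 3*I))/(-5/3 - 2*I) = (169/183 - 214*I/61)*cos(2/3 + 3*I)
  Res(f, 1 - I) = P(1 - I)/Q'(1 - I) = (-2*I*cos(1 - I))/(5/3 + 2*I) = (-36/61 - 30*I/61)*cos(1 - I)

Sum of residues inside C: (169/183 - 214*I/61)*cos(2/3 + 3*I) + (-36/61 - 30*I/61)*cos(1 - I)
∮_C f(z) dz = 2πi · ((169/183 - 214*I/61)*cos(2/3 + 3*I) + (-36/61 - 30*I/61)*cos(1 - I)) = pi*(428/61 + 338*I/183)*cos(2/3 + 3*I) + pi*(60/61 - 72*I/61)*cos(1 - I)

Final answer: pi*(428/61 + 338*I/183)*cos(2/3 + 3*I) + pi*(60/61 - 72*I/61)*cos(1 - I)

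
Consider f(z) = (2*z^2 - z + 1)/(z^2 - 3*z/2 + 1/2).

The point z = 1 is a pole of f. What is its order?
Factor the denominator:
  z^2 - 3*z/2 + 1/2 = (z - 1)*(z - 1/2)

The numerator P(z) = 2*z^2 - z + 1 has P(1) = 2 ≠ 0, so no factor of (z - 1) cancels.
Near z = 1 we can therefore write f(z) = g(z)/(z - 1) with g analytic at 1 and g(1) ≠ 0 (g is the numerator divided by the remaining denominator factors).

Hence z = 1 is a pole of order 1.

Final answer: 1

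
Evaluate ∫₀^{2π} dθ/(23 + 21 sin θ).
Call the integral J. The integrand is 2π-periodic and we integrate over a full period, so shifting θ does not change the value (θ → θ + π/2 turns sin θ into cos θ). Hence
  J = ∫₀^{2π} dθ/(23 + 21 cos θ).
Put z = e^{iθ}: then cos θ = (z + 1/z)/2, dθ = dz/(iz), and z runs once counterclockwise around |z| = 1:
  J = ∮_{|z|=1} 1/(23 + 21*(z + 1/z)/2) · dz/(iz) = (2/i) ∮_{|z|=1} dz/(21*z^2 + 46*z + 21).
The roots of 21*z^2 + 46*z + 21 are z = (-23 ± sqrt(23^2 - 21^2))/21, with sqrt(88) = 2*sqrt(22); their product is 1, so only z₊ = -23/21 + 2*sqrt(22)/21 lies inside the unit circle (z₋ = -23/21 - 2*sqrt(22)/21 lies outside).
z₊ is a simple zero of q(z) = 21*z^2 + 46*z + 21, so Res(1/q, z₊) = 1/q'(z₊) with q'(z) = 42*z + 46; and q'(z₊) = 21*(z₊ - z₋) = 4*sqrt(22).
Therefore J = (2/i) · 2πi · 1/(4*sqrt(22)) = 2*pi/(2*sqrt(22)) = sqrt(22)*pi/22

Final answer: sqrt(22)*pi/22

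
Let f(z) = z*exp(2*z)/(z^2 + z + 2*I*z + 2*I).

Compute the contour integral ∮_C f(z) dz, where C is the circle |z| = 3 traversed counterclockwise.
By the residue theorem, ∮_C f(z) dz = 2πi · (sum of the residues of f at the poles inside |z| = 3).

The denominator factors as (z + 2*I)*(z + 1), so the singularities of f are simple poles at z = -2*I, z = -1.
  |-2*I|² = 4 < 9 = 3², so this pole is inside the contour.
  |-1|² = 1 < 9 = 3², so this pole is inside the contour.

With P(z) = z*exp(2*z) and Q(z) = z^2 + z + 2*I*z + 2*I, each pole is simple, so Res(f, z₀) = P(z₀)/Q'(z₀) with Q'(z) = 2*z + 1 + 2*I.
  Res(f, -2*I) = P(-2*I)/Q'(-2*I) = (-2*I*exp(-4*I))/(1 - 2*I) = (4/5 - 2*I/5)*exp(-4*I)
  Res(f, -1) = P(-1)/Q'(-1) = (-exp(-2))/(-1 + 2*I) = (1/5 + 2*I/5)*exp(-2)

Sum of residues inside C: (1/5 + 2*I/5)*exp(-2) + (4/5 - 2*I/5)*exp(-4*I)
∮_C f(z) dz = 2πi · ((1/5 + 2*I/5)*exp(-2) + (4/5 - 2*I/5)*exp(-4*I)) = pi*(4/5 + 8*I/5)*exp(-4*I) + pi*(-4/5 + 2*I/5)*exp(-2)

Final answer: pi*(4/5 + 8*I/5)*exp(-4*I) + pi*(-4/5 + 2*I/5)*exp(-2)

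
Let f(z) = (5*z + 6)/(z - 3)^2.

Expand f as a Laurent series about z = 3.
Put w = z - (3), i.e. z = w + 3. The denominator is w^2, so it suffices to rewrite the numerator in powers of w.

P(z) = 5*z + 6
P(w + 3) = 21 + 5*w

Dividing each term by w^2:
  f = 21/w^2 + 5/w

Substituting back w = z - 3:
  f(z) = 21/(z - 3)^2 + 5/(z - 3)

The series is finite because the numerator is a polynomial; the negative powers form the principal part, and the coefficient of 1/(z - 3) gives Res(f, 3) = 5.

Final answer: 21/(z - 3)^2 + 5/(z - 3)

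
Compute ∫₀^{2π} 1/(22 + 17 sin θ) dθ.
Call the integral J. The integrand is 2π-periodic and we integrate over a full period, so shifting θ does not change the value (θ → θ + π/2 turns sin θ into cos θ). Hence
  J = ∫₀^{2π} dθ/(22 + 17 cos θ).
Put z = e^{iθ}: then cos θ = (z + 1/z)/2, dθ = dz/(iz), and z runs once counterclockwise around |z| = 1:
  J = ∮_{|z|=1} 1/(22 + 17*(z + 1/z)/2) · dz/(iz) = (2/i) ∮_{|z|=1} dz/(17*z^2 + 44*z + 17).
The roots of 17*z^2 + 44*z + 17 are z = (-22 ± sqrt(22^2 - 17^2))/17, with sqrt(195) = sqrt(195); their product is 1, so only z₊ = -22/17 + sqrt(195)/17 lies inside the unit circle (z₋ = -22/17 - sqrt(195)/17 lies outside).
z₊ is a simple zero of q(z) = 17*z^2 + 44*z + 17, so Res(1/q, z₊) = 1/q'(z₊) with q'(z) = 34*z + 44; and q'(z₊) = 17*(z₊ - z₋) = 2*sqrt(195).
Therefore J = (2/i) · 2πi · 1/(2*sqrt(195)) = 2*pi/(sqrt(195)) = 2*sqrt(195)*pi/195

Final answer: 2*sqrt(195)*pi/195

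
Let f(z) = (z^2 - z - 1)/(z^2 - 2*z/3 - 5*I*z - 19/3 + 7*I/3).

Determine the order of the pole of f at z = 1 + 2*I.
Factor the denominator:
  z^2 - 2*z/3 - 5*I*z - 19/3 + 7*I/3 = (z - 1 - 2*I)*(z + 1/3 - 3*I)

The numerator P(z) = z^2 - z - 1 has P(1 + 2*I) = -5 + 2*I ≠ 0, so no factor of (z - 1 - 2*I) cancels.
Near z = 1 + 2*I we can therefore write f(z) = g(z)/(z - 1 - 2*I) with g analytic at 1 + 2*I and g(1 + 2*I) ≠ 0 (g is the numerator divided by the remaining denominator factors).

Hence z = 1 + 2*I is a pole of order 1.

Final answer: 1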